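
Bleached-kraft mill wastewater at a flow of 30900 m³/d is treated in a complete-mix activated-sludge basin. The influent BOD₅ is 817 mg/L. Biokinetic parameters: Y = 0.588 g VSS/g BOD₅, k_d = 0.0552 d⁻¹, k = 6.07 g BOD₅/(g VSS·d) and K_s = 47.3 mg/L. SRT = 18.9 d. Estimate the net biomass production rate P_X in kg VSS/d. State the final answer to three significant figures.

For a completely mixed reactor with recycle the Lawrence–McCarty relation gives S = K_s·(1 + k_d·θ_c) / [θ_c·(Y·k − k_d) − 1] = 47.3 × (1 + 0.0552 × 18.9) / [18.9 × (0.588 × 6.07 − 0.0552) − 1] = 96.65 / 65.41 = 1.477 mg/L.
Y_obs = Y / (1 + k_d θ_c) = 0.588 / (1 + 0.0552 × 18.9) = 0.588 / 2.043 = 0.2878.
Q·(S₀ − S) = 30900 × (817 − 1.48) × 10⁻³ = 25200 kg/d removed.
P_X = Y_obs · Q(S₀ − S) = 0.2878 × 25200 = 7252 kg VSS/d.

P_X ≈ 7250 kg VSS/d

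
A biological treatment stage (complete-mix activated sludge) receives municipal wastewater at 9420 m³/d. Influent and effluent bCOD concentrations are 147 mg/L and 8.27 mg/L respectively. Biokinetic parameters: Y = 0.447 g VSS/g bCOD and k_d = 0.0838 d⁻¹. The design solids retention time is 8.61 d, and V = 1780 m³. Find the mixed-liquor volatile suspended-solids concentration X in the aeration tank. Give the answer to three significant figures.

X ≈ 1640 mg/L

Solving the biomass balance for X: X = Y Q (S₀−S) θ_c / [V (1+k_d θ_c)] = 0.447 × 9420 × (147 − 8.27) × 8.61 / [1780 × (1 + 0.0838 × 8.61)] = 1641 mg/L.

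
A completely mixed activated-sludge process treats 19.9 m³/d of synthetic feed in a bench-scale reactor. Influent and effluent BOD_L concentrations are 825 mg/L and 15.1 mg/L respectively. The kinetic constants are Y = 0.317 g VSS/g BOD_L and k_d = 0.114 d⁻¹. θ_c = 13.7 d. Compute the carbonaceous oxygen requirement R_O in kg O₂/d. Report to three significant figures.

Observed yield with endogenous decay: Y_obs = Y / (1 + k_d·θ_c) = 0.317 / (1 + 0.114 × 13.7) = 0.317 / 2.562 = 0.1237 g VSS/g BOD_L.
Q·(S₀ − S) = 19.9 × (825 − 15.1) × 10⁻³ = 16.12 kg/d removed.
Net sludge production P_X = 0.1237 × 16.12 = 1.994 kg VSS/d.
Carbonaceous O₂ demand = substrate oxidised − cell-mass equivalent = 16.12 − 1.42 × 1.994 = 13.29 kg O₂/d.

R_O ≈ 13.3 kg O₂/d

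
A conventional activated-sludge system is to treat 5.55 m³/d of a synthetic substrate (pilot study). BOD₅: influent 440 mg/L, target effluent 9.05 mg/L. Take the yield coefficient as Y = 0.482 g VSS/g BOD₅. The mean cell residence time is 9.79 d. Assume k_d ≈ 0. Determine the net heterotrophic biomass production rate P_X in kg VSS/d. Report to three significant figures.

Since k_d ≈ 0, Y_obs = Y = 0.482 g VSS/g BOD₅.
ΔS = 440 − 9.05 = 430.9 mg/L, so the substrate removal rate is 5.55 × 430.9/1000 = 2.392 kg BOD₅/d.
Net biomass production P_X = Y_obs × Q·(S₀ − S) = 0.4820 × 2.392 = 1.153 kg VSS/d.

P_X ≈ 1.15 kg VSS/d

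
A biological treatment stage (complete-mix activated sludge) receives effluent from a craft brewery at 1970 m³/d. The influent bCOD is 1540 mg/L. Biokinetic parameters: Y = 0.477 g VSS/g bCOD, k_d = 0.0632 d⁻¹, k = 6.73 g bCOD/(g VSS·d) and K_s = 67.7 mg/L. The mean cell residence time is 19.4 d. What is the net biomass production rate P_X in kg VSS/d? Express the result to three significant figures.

P_X ≈ 649 kg VSS/d

For a completely mixed reactor with recycle the Lawrence–McCarty relation gives S = K_s·(1 + k_d·θ_c) / [θ_c·(Y·k − k_d) − 1] = 67.7 × (1 + 0.0632 × 19.4) / [19.4 × (0.477 × 6.73 − 0.0632) − 1] = 150.7 / 60.05 = 2.510 mg/L.
Observed yield with endogenous decay: Y_obs = Y / (1 + k_d·θ_c) = 0.477 / (1 + 0.0632 × 19.4) = 0.477 / 2.226 = 0.2143 g VSS/g bCOD.
Mass of bCOD removed per day: Q(S₀ − S) = 1970 × 1537 g/m³ = 3029 kg/d.
Biomass produced: P_X = Y_obs·Q·ΔS = 0.2143 × 3029 ≈ 649.0 kg VSS/d.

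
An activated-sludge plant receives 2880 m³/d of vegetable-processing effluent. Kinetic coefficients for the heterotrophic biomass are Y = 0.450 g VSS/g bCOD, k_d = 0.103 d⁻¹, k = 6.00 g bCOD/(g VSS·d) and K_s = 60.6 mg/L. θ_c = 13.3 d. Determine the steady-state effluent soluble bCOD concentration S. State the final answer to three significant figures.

S ≈ 4.28 mg/L

From the Monod/SRT balance for a CMAS, S = K_s·(1+k_d θ_c)/[θ_c·(Y k − k_d) − 1] = 60.6 × (1 + 0.103 × 13.3) / [13.3 × (0.450 × 6.00 − 0.103) − 1] = 143.6 / 33.54 = 4.282 mg/L.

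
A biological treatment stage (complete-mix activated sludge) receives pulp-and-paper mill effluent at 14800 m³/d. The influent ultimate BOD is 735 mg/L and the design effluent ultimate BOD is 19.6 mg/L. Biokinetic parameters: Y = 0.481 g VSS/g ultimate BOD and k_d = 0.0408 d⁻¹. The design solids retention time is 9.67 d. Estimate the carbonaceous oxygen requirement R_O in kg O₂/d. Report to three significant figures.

Y_obs = Y / (1 + k_d θ_c) = 0.481 / (1 + 0.0408 × 9.67) = 0.481 / 1.395 = 0.3449.
Q·(S₀ − S) = 14800 × (735 − 19.6) × 10⁻³ = 10588 kg/d removed.
P_X = Y_obs·Q·(S₀ − S) = 0.3449 × 10588 = 3652 kg VSS/d.
R_O = Q·(S₀ − S) − 1.42·P_X = 10588 − 1.42 × 3652 = 5402 kg O₂/d.

R_O ≈ 5400 kg O₂/d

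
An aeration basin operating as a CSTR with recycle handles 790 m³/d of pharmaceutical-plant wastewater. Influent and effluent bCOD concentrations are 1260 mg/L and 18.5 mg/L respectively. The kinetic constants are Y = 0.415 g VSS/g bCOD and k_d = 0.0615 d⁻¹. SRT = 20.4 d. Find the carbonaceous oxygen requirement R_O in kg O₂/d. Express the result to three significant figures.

The observed yield is Y_obs = Y/(1 + k_d·θ_c) = 0.415 / (1 + 0.0615 × 20.4) = 0.415 / 2.255 = 0.1841 g VSS per g bCOD removed.
Q·(S₀ − S) = 790 × (1260 − 18.5) × 10⁻³ = 980.8 kg/d removed.
P_X = Y_obs·Q·(S₀ − S) = 0.1841 × 980.8 = 180.5 kg VSS/d.
R_O = Q·(S₀ − S) − 1.42·P_X = 980.8 − 1.42 × 180.5 = 724.4 kg O₂/d.

R_O ≈ 724 kg O₂/d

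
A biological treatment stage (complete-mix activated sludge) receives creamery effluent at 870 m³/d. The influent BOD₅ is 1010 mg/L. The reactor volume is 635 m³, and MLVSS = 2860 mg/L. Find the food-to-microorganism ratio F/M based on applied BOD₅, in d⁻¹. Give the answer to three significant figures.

Food-to-microorganism ratio F/M = Q S₀ / (V X) = 870 × 1010 / (635.0 × 2860) = 0.4838 d⁻¹.

F/M ≈ 0.484 d⁻¹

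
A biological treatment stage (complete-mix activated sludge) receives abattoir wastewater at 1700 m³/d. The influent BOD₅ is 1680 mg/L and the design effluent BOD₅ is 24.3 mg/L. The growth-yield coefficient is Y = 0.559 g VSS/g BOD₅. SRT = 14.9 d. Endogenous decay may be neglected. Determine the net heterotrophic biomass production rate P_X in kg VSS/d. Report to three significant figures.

Since k_d ≈ 0, Y_obs = Y = 0.559 g VSS/g BOD₅.
ΔS = 1680 − 24.3 = 1656 mg/L, so the substrate removal rate is 1700 × 1656/1000 = 2815 kg BOD₅/d.
Biomass produced: P_X = Y_obs·Q·ΔS = 0.5590 × 2815 ≈ 1573 kg VSS/d.

P_X ≈ 1570 kg VSS/d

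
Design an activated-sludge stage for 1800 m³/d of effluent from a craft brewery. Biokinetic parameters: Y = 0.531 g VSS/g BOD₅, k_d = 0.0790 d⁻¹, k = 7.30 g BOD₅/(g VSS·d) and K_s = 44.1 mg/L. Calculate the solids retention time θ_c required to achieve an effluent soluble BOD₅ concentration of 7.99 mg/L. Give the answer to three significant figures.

θ_c ≈ 1.94 d

At the target effluent, Y k S/(K_s+S) = 0.531×7.30×7.99/52.09 = 0.5946 d⁻¹.
θ_c = 1/(μ − k_d) = 1/(0.5946 − 0.0790) = 1/0.5156 = 1.940 d.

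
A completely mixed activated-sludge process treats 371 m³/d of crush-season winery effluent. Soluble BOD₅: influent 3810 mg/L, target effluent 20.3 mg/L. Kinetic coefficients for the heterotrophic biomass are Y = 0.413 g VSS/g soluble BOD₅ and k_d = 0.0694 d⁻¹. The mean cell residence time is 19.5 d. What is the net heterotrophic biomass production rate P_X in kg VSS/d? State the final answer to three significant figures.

Observed yield with endogenous decay: Y_obs = Y / (1 + k_d·θ_c) = 0.413 / (1 + 0.0694 × 19.5) = 0.413 / 2.353 = 0.1755 g VSS/g soluble BOD₅.
Substrate removed = Q·(S₀ − S) = 371 m³/d × (3810 − 20.3) g/m³ = 1.41×10^6 g/d = 1406 kg/d.
P_X = Y_obs · Q(S₀ − S) = 0.1755 × 1406 = 246.7 kg VSS/d.

P_X ≈ 247 kg VSS/d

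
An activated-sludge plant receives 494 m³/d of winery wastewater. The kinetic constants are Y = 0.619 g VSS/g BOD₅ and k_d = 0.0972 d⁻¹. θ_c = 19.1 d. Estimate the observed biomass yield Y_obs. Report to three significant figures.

Y_obs = Y / (1 + k_d θ_c) = 0.619 / (1 + 0.0972 × 19.1) = 0.619 / 2.857 = 0.2167.

Y_obs ≈ 0.217 g VSS/g BOD₅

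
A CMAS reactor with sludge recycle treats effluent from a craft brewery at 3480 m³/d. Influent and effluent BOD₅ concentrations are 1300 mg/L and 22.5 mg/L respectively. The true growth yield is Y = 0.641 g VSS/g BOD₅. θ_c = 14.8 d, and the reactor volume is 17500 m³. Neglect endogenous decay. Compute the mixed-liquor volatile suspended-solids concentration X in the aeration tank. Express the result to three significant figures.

From V·X = Y·Q·(S₀ − S)·θ_c (decay neglected): X = 0.641 × 3480 × (1300 − 22.5) × 14.8 / 17500 = 2410 mg/L.

X ≈ 2410 mg/L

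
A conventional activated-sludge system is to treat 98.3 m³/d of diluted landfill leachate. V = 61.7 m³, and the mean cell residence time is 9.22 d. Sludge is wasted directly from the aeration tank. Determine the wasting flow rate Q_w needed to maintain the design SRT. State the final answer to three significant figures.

Q_w ≈ 6.69 m³/d

With mixed-liquor wasting, θ_c = V/Q_w, so Q_w = V/θ_c = 61.70/9.22 = 6.692 m³/d.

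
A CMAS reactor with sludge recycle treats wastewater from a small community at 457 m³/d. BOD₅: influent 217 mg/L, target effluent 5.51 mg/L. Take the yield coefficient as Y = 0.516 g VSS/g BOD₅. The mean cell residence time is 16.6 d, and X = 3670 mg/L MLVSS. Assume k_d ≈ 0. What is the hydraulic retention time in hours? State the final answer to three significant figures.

τ ≈ 11.8 h

Biomass mass balance (decay neglected): V·X = Y·Q·(S₀ − S)·θ_c, so V = 0.516 × 457 × (217 − 5.51) × 16.6 / 3670 = 225.6 m³.
τ = V/Q = 225.6/457 = 0.4936 d, or 11.85 h.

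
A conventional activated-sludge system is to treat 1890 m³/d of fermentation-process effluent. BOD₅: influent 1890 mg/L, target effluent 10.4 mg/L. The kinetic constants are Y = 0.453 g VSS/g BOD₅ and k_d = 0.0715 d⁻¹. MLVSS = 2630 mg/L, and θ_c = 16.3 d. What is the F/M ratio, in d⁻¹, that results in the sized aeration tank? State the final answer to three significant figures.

Steady-state biomass mass balance: V·X·(1 + k_d·θ_c) = Y·Q·(S₀ − S)·θ_c, so V = 0.453 × 1890 × (1890 − 10.4) × 16.3 / [2630 × (1 + 0.0715 × 16.3)] = 2.62×10^7 / 5695 = 4606 m³.
Food-to-microorganism ratio F/M = Q S₀ / (V X) = 1890 × 1890 / (4606 × 2630) = 0.2949 d⁻¹.

F/M ≈ 0.295 d⁻¹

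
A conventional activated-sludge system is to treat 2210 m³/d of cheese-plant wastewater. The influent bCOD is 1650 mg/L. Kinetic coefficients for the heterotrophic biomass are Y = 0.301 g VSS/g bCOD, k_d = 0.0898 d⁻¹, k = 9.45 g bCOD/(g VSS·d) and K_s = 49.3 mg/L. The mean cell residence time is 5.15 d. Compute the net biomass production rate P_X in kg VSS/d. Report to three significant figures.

P_X ≈ 748 kg VSS/d

From the Monod/SRT balance for a CMAS, S = K_s·(1+k_d θ_c)/[θ_c·(Y k − k_d) − 1] = 49.3 × (1 + 0.0898 × 5.15) / [5.15 × (0.301 × 9.45 − 0.0898) − 1] = 72.10 / 13.19 = 5.468 mg/L.
The observed yield is Y_obs = Y/(1 + k_d·θ_c) = 0.301 / (1 + 0.0898 × 5.15) = 0.301 / 1.462 = 0.2058 g VSS per g bCOD removed.
Substrate removed = Q·(S₀ − S) = 2210 m³/d × (1650 − 5.47) g/m³ = 3.63×10^6 g/d = 3634 kg/d.
P_X = Y_obs · Q(S₀ − S) = 0.2058 × 3634 = 748.0 kg VSS/d.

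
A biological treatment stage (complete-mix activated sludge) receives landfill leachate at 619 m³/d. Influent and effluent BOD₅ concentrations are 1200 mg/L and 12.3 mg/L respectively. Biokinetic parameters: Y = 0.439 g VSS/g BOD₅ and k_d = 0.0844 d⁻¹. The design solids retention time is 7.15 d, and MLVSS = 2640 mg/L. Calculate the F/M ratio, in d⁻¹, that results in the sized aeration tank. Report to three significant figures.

From the SRT design equation V = Y Q (S₀−S) θ_c / [X (1 + k_d θ_c)] = 0.439 × 619 × (1200 − 12.3) × 7.15 / [2640 × (1 + 0.0844 × 7.15)] = 2.31×10^6 / 4233 = 545.1 m³.
Food-to-microorganism ratio F/M = Q S₀ / (V X) = 619 × 1200 / (545.1 × 2640) = 0.5161 d⁻¹.

F/M ≈ 0.516 d⁻¹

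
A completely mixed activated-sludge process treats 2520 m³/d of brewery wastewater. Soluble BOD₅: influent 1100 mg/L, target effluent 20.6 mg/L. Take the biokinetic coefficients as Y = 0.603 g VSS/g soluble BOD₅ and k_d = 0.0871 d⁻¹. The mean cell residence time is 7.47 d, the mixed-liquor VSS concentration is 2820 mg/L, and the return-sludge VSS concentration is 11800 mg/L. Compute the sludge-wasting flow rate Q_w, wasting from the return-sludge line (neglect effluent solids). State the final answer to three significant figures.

Q_w ≈ 84.2 m³/d

Steady-state biomass mass balance: V·X·(1 + k_d·θ_c) = Y·Q·(S₀ − S)·θ_c, so V = 0.603 × 2520 × (1100 − 20.6) × 7.47 / [2820 × (1 + 0.0871 × 7.47)] = 1.23×10^7 / 4655 = 2632 m³.
Q_w = (V·X)/(θ_c X_r) = 2632 × 2820 / (7.47 × 11800) = 84.21 m³/d.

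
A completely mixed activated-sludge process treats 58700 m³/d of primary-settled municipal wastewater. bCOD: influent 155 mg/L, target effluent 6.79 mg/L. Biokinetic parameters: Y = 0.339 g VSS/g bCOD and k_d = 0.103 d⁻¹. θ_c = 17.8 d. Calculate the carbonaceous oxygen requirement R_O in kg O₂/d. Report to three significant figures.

Correct the yield for decay: Y_obs = Y/(1 + k_d θ_c) = 0.339 / (1 + 0.103 × 17.8) = 0.339 / 2.833 = 0.1196.
Substrate removed = Q·(S₀ − S) = 58700 m³/d × (155 − 6.79) g/m³ = 8.7×10^6 g/d = 8700 kg/d.
P_X = Y_obs·Q·(S₀ − S) = 0.1196 × 8700 = 1041 kg VSS/d.
R_O = Q·(S₀ − S) − 1.42·P_X = 8700 − 1.42 × 1041 = 7222 kg O₂/d.

R_O ≈ 7220 kg O₂/d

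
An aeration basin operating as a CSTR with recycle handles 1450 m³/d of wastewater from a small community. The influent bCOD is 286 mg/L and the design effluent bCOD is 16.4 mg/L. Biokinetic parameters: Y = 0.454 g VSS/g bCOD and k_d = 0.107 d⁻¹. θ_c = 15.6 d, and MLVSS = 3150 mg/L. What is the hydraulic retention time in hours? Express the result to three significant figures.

τ ≈ 5.45 h

From the SRT design equation V = Y Q (S₀−S) θ_c / [X (1 + k_d θ_c)] = 0.454 × 1450 × (286 − 16.4) × 15.6 / [3150 × (1 + 0.107 × 15.6)] = 2.77×10^6 / 8408 = 329.3 m³.
HRT = V/Q = 329.3 m³ / 1450 m³·d⁻¹ = 0.2271 d × 24 = 5.450 h.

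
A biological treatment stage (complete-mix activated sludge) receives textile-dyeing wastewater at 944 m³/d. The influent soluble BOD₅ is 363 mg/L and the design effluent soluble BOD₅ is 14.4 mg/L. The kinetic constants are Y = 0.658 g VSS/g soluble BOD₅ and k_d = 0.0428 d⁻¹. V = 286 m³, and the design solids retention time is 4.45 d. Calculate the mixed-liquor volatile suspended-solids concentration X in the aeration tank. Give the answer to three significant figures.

X ≈ 2830 mg/L

Solving the biomass balance for X: X = Y Q (S₀−S) θ_c / [V (1+k_d θ_c)] = 0.658 × 944 × (363 − 14.4) × 4.45 / [286 × (1 + 0.0428 × 4.45)] = 2830 mg/L.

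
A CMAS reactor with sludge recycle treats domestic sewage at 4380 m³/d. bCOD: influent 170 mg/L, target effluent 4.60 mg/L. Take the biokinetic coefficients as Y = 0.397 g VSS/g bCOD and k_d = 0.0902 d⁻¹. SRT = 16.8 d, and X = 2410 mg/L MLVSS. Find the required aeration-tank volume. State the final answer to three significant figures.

From the SRT design equation V = Y Q (S₀−S) θ_c / [X (1 + k_d θ_c)] = 0.397 × 4380 × (170 − 4.60) × 16.8 / [2410 × (1 + 0.0902 × 16.8)] = 4.83×10^6 / 6062 = 797.1 m³.

V ≈ 797 m³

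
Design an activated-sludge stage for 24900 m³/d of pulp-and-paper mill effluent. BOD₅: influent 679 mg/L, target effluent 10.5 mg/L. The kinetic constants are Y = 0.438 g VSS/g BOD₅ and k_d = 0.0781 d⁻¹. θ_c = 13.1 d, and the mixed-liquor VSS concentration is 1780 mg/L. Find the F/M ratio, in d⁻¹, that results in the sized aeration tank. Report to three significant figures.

Rearranging the biomass balance for a CMAS with decay, V = Y·Q·ΔS·θ_c / [X·(1+k_d θ_c)] = 0.438 × 24900 × (679 − 10.5) × 13.1 / [1780 × (1 + 0.0781 × 13.1)] = 9.55×10^7 / 3601 = 26522 m³.
F/M = Q·S₀ / (V·X) = 24900 × 679 / (26522 × 1780) = 0.3581 g BOD₅·(g VSS·d)⁻¹.

F/M ≈ 0.358 d⁻¹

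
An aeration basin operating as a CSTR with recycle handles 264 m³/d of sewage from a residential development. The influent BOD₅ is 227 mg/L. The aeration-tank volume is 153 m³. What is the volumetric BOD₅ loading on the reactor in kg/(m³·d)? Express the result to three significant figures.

L_v ≈ 0.392 kg BOD₅/(m³·d)

Applied BOD₅ load per unit volume = Q·S₀/V = (264 × 227/1000)/153.0 = 0.3917 kg BOD₅·m⁻³·d⁻¹.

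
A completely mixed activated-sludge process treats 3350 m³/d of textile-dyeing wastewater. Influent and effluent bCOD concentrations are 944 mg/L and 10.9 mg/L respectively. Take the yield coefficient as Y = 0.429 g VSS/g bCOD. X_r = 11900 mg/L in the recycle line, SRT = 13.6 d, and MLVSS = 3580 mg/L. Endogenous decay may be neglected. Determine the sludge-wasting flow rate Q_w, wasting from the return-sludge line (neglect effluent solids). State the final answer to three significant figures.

Biomass mass balance (decay neglected): V·X = Y·Q·(S₀ − S)·θ_c, so V = 0.429 × 3350 × (944 − 10.9) × 13.6 / 3580 = 5094 m³.
θ_c = V·X/(Q_w·X_r) when wasting from the recycle, so Q_w = V·X/(θ_c·X_r) = 5094 × 3580 / (13.6 × 11900) = 112.7 m³/d.

Q_w ≈ 113 m³/d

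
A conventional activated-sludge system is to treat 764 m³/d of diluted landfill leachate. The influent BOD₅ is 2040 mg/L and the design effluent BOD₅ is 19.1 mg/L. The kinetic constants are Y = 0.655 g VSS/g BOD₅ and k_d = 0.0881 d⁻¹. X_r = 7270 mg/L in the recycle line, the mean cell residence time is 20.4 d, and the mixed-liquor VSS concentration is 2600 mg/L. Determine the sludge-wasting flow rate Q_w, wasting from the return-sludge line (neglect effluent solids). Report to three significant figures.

Q_w ≈ 49.7 m³/d

Rearranging the biomass balance for a CMAS with decay, V = Y·Q·ΔS·θ_c / [X·(1+k_d θ_c)] = 0.655 × 764 × (2040 − 19.1) × 20.4 / [2600 × (1 + 0.0881 × 20.4)] = 2.06×10^7 / 7273 = 2837 m³.
Q_w = (V·X)/(θ_c X_r) = 2837 × 2600 / (20.4 × 7270) = 49.73 m³/d.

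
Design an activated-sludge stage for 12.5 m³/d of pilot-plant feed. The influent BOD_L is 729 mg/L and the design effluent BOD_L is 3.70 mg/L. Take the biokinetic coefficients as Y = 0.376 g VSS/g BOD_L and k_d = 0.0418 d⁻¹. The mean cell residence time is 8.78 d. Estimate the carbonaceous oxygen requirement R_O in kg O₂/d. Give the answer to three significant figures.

R_O ≈ 5.53 kg O₂/d

The observed yield is Y_obs = Y/(1 + k_d·θ_c) = 0.376 / (1 + 0.0418 × 8.78) = 0.376 / 1.367 = 0.2751 g VSS per g BOD_L removed.
Mass of BOD_L removed per day: Q(S₀ − S) = 12.5 × 725.3 g/m³ = 9.066 kg/d.
Biomass synthesised: P_X = Y_obs × 9.066 = 2.494 kg VSS/d.
Carbonaceous O₂ demand = substrate oxidised − cell-mass equivalent = 9.066 − 1.42 × 2.494 = 5.525 kg O₂/d.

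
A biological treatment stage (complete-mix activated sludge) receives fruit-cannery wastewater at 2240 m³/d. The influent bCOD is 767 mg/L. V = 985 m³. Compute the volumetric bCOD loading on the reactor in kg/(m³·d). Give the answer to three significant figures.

L_v ≈ 1.74 kg bCOD/(m³·d)

Volumetric loading L_v = Q·S₀ / V = 2240 × 767 g/m³ / 985.0 m³ = 1744 g/(m³·d) = 1.744 kg bCOD/(m³·d).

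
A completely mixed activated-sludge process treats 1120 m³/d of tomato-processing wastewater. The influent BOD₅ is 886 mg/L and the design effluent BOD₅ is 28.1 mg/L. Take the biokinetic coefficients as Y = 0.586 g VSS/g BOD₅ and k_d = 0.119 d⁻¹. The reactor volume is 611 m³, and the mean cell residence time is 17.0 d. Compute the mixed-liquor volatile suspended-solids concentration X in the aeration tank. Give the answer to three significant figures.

From V·X·(1 + k_d·θ_c) = Y·Q·(S₀ − S)·θ_c: X = 0.586 × 1120 × (886 − 28.1) × 17.0 / [611 × (1 + 0.119 × 17.0)] = 5182 mg/L.

X ≈ 5180 mg/L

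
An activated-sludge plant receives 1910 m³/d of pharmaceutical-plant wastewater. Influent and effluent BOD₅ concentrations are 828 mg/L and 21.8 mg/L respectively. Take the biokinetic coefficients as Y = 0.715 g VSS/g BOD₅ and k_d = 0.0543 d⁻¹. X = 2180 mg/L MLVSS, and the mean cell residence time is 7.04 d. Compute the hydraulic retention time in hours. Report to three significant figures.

From the SRT design equation V = Y Q (S₀−S) θ_c / [X (1 + k_d θ_c)] = 0.715 × 1910 × (828 − 21.8) × 7.04 / [2180 × (1 + 0.0543 × 7.04)] = 7.75×10^6 / 3013 = 2572 m³.
Hydraulic retention time τ = V/Q = 2572 / 1910 = 1.347 d = 32.32 h.

τ ≈ 32.3 h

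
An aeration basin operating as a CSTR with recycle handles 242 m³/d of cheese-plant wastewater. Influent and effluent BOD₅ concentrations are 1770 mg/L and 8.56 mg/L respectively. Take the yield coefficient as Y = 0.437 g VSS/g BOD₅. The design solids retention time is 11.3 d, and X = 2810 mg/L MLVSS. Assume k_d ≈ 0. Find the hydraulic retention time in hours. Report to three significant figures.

τ ≈ 74.3 h

V·X = Y·Q·ΔS·θ_c gives V = 0.437 × 242 × (1770 − 8.56) × 11.3 / 2810 = 749.1 m³.
HRT = V/Q = 749.1 m³ / 242 m³·d⁻¹ = 3.095 d × 24 = 74.29 h.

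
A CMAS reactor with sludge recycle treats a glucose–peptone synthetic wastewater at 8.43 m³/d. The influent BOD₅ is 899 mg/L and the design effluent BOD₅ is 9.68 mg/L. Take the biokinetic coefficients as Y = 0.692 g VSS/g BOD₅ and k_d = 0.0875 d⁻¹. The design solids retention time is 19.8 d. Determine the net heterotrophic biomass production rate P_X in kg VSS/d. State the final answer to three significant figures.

Correct the yield for decay: Y_obs = Y/(1 + k_d θ_c) = 0.692 / (1 + 0.0875 × 19.8) = 0.692 / 2.732 = 0.2532.
ΔS = 899 − 9.68 = 889.3 mg/L, so the substrate removal rate is 8.43 × 889.3/1000 = 7.497 kg BOD₅/d.
P_X = Y_obs · Q(S₀ − S) = 0.2532 × 7.497 = 1.899 kg VSS/d.

P_X ≈ 1.90 kg VSS/d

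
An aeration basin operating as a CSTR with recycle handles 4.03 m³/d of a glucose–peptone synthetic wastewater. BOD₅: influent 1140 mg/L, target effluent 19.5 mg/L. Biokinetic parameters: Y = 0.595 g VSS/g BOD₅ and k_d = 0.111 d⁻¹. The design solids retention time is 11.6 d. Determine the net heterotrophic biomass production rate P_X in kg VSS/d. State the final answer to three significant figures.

Correct the yield for decay: Y_obs = Y/(1 + k_d θ_c) = 0.595 / (1 + 0.111 × 11.6) = 0.595 / 2.288 = 0.2601.
Substrate removed = Q·(S₀ − S) = 4.03 m³/d × (1140 − 19.5) g/m³ = 4.52×10^3 g/d = 4.516 kg/d.
Net biomass production P_X = Y_obs × Q·(S₀ − S) = 0.2601 × 4.516 = 1.175 kg VSS/d.

P_X ≈ 1.17 kg VSS/d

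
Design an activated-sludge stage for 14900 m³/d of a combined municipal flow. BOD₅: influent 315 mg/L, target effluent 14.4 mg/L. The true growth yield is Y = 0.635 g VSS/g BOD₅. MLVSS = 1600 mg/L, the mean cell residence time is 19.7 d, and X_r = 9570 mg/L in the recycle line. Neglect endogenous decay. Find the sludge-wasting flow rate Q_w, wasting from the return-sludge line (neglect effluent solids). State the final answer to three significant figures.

V·X = Y·Q·ΔS·θ_c gives V = 0.635 × 14900 × (315 − 14.4) × 19.7 / 1600 = 35018 m³.
θ_c = V·X/(Q_w·X_r) when wasting from the recycle, so Q_w = V·X/(θ_c·X_r) = 35018 × 1600 / (19.7 × 9570) = 297.2 m³/d.

Q_w ≈ 297 m³/d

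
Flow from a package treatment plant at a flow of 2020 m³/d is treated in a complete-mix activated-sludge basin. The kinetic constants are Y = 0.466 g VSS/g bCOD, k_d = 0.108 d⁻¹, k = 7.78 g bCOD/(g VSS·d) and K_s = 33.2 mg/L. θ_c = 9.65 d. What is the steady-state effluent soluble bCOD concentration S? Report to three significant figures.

S ≈ 2.06 mg/L

For a completely mixed reactor with recycle the Lawrence–McCarty relation gives S = K_s·(1 + k_d·θ_c) / [θ_c·(Y·k − k_d) − 1] = 33.2 × (1 + 0.108 × 9.65) / [9.65 × (0.466 × 7.78 − 0.108) − 1] = 67.80 / 32.94 = 2.058 mg/L.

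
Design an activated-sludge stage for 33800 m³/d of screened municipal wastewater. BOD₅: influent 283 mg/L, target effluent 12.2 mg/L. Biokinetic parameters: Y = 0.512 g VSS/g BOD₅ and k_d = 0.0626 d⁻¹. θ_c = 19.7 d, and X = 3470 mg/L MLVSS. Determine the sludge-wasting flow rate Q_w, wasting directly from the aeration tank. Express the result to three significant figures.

Q_w ≈ 605 m³/d

Steady-state biomass mass balance: V·X·(1 + k_d·θ_c) = Y·Q·(S₀ − S)·θ_c, so V = 0.512 × 33800 × (283 − 12.2) × 19.7 / [3470 × (1 + 0.0626 × 19.7)] = 9.23×10^7 / 7749 = 11914 m³.
With mixed-liquor wasting, θ_c = V/Q_w, so Q_w = V/θ_c = 11914/19.7 = 604.7 m³/d.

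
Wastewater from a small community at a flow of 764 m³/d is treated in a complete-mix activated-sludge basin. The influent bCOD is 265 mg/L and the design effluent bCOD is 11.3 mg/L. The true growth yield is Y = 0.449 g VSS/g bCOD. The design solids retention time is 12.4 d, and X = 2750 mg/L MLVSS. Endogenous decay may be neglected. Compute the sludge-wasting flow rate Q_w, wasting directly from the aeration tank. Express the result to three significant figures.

Q_w ≈ 31.6 m³/d

V·X = Y·Q·ΔS·θ_c gives V = 0.449 × 764 × (265 − 11.3) × 12.4 / 2750 = 392.4 m³.
For wasting at MLVSS concentration, Q_w = V/θ_c = 392.4/12.4 = 31.65 m³/d.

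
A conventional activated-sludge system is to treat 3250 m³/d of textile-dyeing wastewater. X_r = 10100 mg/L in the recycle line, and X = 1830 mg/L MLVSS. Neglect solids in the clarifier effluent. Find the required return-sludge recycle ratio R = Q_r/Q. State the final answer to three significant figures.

R ≈ 0.221

Solids balance on the clarifier gives (1+R)X = R·X_r, so R = X/(X_r − X) = 1830 / (10100 − 1830) = 0.2213.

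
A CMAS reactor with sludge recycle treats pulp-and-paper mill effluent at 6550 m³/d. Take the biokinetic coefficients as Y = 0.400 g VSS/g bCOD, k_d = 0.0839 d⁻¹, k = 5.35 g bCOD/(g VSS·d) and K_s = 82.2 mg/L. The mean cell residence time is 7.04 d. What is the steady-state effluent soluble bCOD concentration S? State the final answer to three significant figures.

From the Monod/SRT balance for a CMAS, S = K_s·(1+k_d θ_c)/[θ_c·(Y k − k_d) − 1] = 82.2 × (1 + 0.0839 × 7.04) / [7.04 × (0.400 × 5.35 − 0.0839) − 1] = 130.8 / 13.47 = 9.703 mg/L.

S ≈ 9.70 mg/L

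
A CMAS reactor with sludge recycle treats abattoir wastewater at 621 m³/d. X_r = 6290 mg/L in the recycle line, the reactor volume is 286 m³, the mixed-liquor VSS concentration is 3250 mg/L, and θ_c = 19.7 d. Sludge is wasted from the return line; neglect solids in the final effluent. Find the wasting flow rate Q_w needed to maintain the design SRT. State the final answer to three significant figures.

Q_w = (V·X)/(θ_c X_r) = 286.0 × 3250 / (19.7 × 6290) = 7.501 m³/d.

Q_w ≈ 7.50 m³/d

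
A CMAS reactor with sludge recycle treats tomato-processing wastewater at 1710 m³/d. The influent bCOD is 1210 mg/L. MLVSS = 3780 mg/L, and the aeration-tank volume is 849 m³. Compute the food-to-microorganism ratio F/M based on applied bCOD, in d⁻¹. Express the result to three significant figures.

Food-to-microorganism ratio F/M = Q S₀ / (V X) = 1710 × 1210 / (849.0 × 3780) = 0.6447 d⁻¹.

F/M ≈ 0.645 d⁻¹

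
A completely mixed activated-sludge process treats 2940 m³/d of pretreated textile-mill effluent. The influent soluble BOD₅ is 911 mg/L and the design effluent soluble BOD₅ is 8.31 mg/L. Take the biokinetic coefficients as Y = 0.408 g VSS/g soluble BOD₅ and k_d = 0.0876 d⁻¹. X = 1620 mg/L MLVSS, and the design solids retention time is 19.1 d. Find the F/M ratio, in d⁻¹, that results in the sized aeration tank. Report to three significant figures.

F/M ≈ 0.346 d⁻¹

Rearranging the biomass balance for a CMAS with decay, V = Y·Q·ΔS·θ_c / [X·(1+k_d θ_c)] = 0.408 × 2940 × (911 − 8.31) × 19.1 / [1620 × (1 + 0.0876 × 19.1)] = 2.07×10^7 / 4331 = 4776 m³.
F/M = applied load / biomass = Q·S₀/(V·X) = 2940 × 911 / (4776 × 1620) = 0.3462 d⁻¹.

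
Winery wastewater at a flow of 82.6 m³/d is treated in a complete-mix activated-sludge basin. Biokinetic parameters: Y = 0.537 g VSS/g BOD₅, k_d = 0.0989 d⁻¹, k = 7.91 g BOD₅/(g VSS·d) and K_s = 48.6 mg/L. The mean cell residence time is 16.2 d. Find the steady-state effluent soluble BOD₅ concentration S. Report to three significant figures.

S ≈ 1.91 mg/L

From the Monod/SRT balance for a CMAS, S = K_s·(1+k_d θ_c)/[θ_c·(Y k − k_d) − 1] = 48.6 × (1 + 0.0989 × 16.2) / [16.2 × (0.537 × 7.91 − 0.0989) − 1] = 126.5 / 66.21 = 1.910 mg/L.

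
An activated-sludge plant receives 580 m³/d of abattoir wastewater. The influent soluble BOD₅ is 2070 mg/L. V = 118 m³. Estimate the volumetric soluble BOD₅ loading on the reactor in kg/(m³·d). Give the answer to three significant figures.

L_v ≈ 10.2 kg soluble BOD₅/(m³·d)

L_v = Q S₀ / V = 580 × 2070 × 10⁻³ / 118.0 = 10.17 kg/(m³·d).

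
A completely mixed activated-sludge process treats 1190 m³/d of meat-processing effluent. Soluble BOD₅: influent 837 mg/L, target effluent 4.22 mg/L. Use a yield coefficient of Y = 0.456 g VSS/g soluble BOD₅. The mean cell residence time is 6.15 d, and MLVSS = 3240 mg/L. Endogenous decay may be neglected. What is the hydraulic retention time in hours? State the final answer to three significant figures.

With k_d = 0 the design equation reduces to V = Y Q (S₀−S) θ_c / X = 0.456 × 1190 × (837 − 4.22) × 6.15 / 3240 = 857.8 m³.
HRT = V/Q = 857.8 m³ / 1190 m³·d⁻¹ = 0.7208 d × 24 = 17.30 h.

τ ≈ 17.3 h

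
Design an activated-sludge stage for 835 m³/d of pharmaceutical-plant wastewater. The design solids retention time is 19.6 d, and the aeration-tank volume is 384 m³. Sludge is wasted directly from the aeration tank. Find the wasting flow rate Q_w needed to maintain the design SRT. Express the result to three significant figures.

Wasting from the aeration tank: Q_w = V / θ_c = 384.0 / 19.6 = 19.59 m³/d.

Q_w ≈ 19.6 m³/d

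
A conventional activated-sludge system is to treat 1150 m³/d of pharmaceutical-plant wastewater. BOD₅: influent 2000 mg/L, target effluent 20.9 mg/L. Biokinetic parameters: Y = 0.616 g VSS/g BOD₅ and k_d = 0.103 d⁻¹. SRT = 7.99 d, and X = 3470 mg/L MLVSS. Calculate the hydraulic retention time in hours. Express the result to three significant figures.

Rearranging the biomass balance for a CMAS with decay, V = Y·Q·ΔS·θ_c / [X·(1+k_d θ_c)] = 0.616 × 1150 × (2000 − 20.9) × 7.99 / [3470 × (1 + 0.103 × 7.99)] = 1.12×10^7 / 6326 = 1771 m³.
τ = V/Q = 1771/1150 = 1.540 d, or 36.96 h.

τ ≈ 37.0 h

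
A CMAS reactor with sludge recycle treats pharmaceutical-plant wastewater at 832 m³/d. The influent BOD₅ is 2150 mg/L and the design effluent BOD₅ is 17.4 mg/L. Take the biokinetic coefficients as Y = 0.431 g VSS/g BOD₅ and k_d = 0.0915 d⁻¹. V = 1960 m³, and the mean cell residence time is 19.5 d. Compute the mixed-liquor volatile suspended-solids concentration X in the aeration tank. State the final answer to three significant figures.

X ≈ 2730 mg/L

Solving the biomass balance for X: X = Y Q (S₀−S) θ_c / [V (1+k_d θ_c)] = 0.431 × 832 × (2150 − 17.4) × 19.5 / [1960 × (1 + 0.0915 × 19.5)] = 2733 mg/L.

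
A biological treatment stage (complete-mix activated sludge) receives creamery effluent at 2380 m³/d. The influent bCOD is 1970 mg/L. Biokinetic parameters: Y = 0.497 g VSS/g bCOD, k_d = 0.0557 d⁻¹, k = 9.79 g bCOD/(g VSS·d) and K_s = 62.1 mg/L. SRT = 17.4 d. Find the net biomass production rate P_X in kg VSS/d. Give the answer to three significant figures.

P_X ≈ 1180 kg VSS/d

For a completely mixed reactor with recycle the Lawrence–McCarty relation gives S = K_s·(1 + k_d·θ_c) / [θ_c·(Y·k − k_d) − 1] = 62.1 × (1 + 0.0557 × 17.4) / [17.4 × (0.497 × 9.79 − 0.0557) − 1] = 122.3 / 82.69 = 1.479 mg/L.
Correct the yield for decay: Y_obs = Y/(1 + k_d θ_c) = 0.497 / (1 + 0.0557 × 17.4) = 0.497 / 1.969 = 0.2524.
Mass of bCOD removed per day: Q(S₀ − S) = 2380 × 1969 g/m³ = 4685 kg/d.
Biomass produced: P_X = Y_obs·Q·ΔS = 0.2524 × 4685 ≈ 1182 kg VSS/d.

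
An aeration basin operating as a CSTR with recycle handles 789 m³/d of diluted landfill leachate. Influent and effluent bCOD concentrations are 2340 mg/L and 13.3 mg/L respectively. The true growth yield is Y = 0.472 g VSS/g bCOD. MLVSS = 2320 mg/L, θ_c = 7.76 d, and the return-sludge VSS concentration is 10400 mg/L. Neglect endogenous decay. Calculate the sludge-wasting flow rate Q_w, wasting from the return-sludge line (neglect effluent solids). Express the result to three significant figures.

V·X = Y·Q·ΔS·θ_c gives V = 0.472 × 789 × (2340 − 13.3) × 7.76 / 2320 = 2898 m³.
Wasting from the return line (neglecting effluent solids): Q_w = V·X / (θ_c·X_r) = 2898 × 2320 / (7.76 × 10400) = 83.32 m³/d.

Q_w ≈ 83.3 m³/d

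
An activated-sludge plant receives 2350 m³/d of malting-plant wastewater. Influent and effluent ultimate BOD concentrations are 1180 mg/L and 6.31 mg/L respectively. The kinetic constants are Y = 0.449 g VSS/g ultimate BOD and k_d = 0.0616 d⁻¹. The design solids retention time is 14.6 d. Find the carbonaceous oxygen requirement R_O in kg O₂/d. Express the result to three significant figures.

Correct the yield for decay: Y_obs = Y/(1 + k_d θ_c) = 0.449 / (1 + 0.0616 × 14.6) = 0.449 / 1.899 = 0.2364.
Q·(S₀ − S) = 2350 × (1180 − 6.31) × 10⁻³ = 2758 kg/d removed.
Biomass synthesised: P_X = Y_obs × 2758 = 652.0 kg VSS/d.
R_O = Q·ΔS − 1.42 P_X = 2758 − 925.9 = 1832 kg O₂/d.

R_O ≈ 1830 kg O₂/d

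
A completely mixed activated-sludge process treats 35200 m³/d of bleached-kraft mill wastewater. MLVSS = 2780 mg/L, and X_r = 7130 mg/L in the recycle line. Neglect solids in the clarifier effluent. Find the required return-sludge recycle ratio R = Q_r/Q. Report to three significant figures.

R ≈ 0.639

R = Q_r/Q = X/(X_r − X) = 2780 / (7130 − 2780) = 0.6391.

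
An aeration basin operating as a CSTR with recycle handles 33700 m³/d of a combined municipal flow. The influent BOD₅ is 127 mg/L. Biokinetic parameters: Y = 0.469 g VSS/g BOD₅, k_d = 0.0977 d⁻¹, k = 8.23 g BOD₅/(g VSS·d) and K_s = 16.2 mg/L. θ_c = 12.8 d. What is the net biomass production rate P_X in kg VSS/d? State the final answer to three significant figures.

P_X ≈ 886 kg VSS/d

Effluent substrate depends only on kinetics and SRT: S = K_s(1 + k_d θ_c) / [θ_c(Yk − k_d) − 1] = 16.2 × (1 + 0.0977 × 12.8) / [12.8 × (0.469 × 8.23 − 0.0977) − 1] = 36.46 / 47.16 = 0.7732 mg/L.
Correct the yield for decay: Y_obs = Y/(1 + k_d θ_c) = 0.469 / (1 + 0.0977 × 12.8) = 0.469 / 2.251 = 0.2084.
Mass of BOD₅ removed per day: Q(S₀ − S) = 33700 × 126.2 g/m³ = 4254 kg/d.
Net biomass production P_X = Y_obs × Q·(S₀ − S) = 0.2084 × 4254 = 886.5 kg VSS/d.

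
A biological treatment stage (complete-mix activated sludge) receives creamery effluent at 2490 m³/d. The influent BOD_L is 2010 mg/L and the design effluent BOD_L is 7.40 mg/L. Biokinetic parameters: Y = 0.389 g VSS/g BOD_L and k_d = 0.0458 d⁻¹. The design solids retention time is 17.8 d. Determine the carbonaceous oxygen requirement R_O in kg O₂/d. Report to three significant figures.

R_O ≈ 3470 kg O₂/d

Observed yield with endogenous decay: Y_obs = Y / (1 + k_d·θ_c) = 0.389 / (1 + 0.0458 × 17.8) = 0.389 / 1.815 = 0.2143 g VSS/g BOD_L.
Q·(S₀ − S) = 2490 × (2010 − 7.40) × 10⁻³ = 4986 kg/d removed.
Net sludge production P_X = 0.2143 × 4986 = 1069 kg VSS/d.
R_O = Q·(S₀ − S) − 1.42·P_X = 4986 − 1.42 × 1069 = 3469 kg O₂/d.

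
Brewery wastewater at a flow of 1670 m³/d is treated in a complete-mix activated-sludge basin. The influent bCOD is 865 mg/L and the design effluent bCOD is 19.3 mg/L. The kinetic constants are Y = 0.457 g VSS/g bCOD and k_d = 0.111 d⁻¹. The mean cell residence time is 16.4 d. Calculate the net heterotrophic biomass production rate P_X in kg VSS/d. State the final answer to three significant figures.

P_X ≈ 229 kg VSS/d

Correct the yield for decay: Y_obs = Y/(1 + k_d θ_c) = 0.457 / (1 + 0.111 × 16.4) = 0.457 / 2.820 = 0.1620.
Q·(S₀ − S) = 1670 × (865 − 19.3) × 10⁻³ = 1412 kg/d removed.
P_X = Y_obs · Q(S₀ − S) = 0.1620 × 1412 = 228.8 kg VSS/d.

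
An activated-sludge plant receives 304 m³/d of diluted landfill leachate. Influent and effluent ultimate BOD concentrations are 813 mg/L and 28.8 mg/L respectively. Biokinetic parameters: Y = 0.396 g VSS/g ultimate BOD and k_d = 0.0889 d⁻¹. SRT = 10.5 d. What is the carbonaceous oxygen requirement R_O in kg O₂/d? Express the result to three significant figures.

The observed yield is Y_obs = Y/(1 + k_d·θ_c) = 0.396 / (1 + 0.0889 × 10.5) = 0.396 / 1.933 = 0.2048 g VSS per g ultimate BOD removed.
Q·(S₀ − S) = 304 × (813 − 28.8) × 10⁻³ = 238.4 kg/d removed.
P_X = Y_obs·Q·(S₀ − S) = 0.2048 × 238.4 = 48.83 kg VSS/d.
R_O = Q·(S₀ − S) − 1.42·P_X = 238.4 − 1.42 × 48.83 = 169.1 kg O₂/d.

R_O ≈ 169 kg O₂/d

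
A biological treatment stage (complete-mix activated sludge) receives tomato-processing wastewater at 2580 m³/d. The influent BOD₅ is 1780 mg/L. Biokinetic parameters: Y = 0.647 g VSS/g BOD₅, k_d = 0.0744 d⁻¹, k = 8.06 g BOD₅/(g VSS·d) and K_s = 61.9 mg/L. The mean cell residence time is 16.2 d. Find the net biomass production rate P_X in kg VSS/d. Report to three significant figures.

For a completely mixed reactor with recycle the Lawrence–McCarty relation gives S = K_s·(1 + k_d·θ_c) / [θ_c·(Y·k − k_d) − 1] = 61.9 × (1 + 0.0744 × 16.2) / [16.2 × (0.647 × 8.06 − 0.0744) − 1] = 136.5 / 82.27 = 1.659 mg/L.
Correct the yield for decay: Y_obs = Y/(1 + k_d θ_c) = 0.647 / (1 + 0.0744 × 16.2) = 0.647 / 2.205 = 0.2934.
Mass of BOD₅ removed per day: Q(S₀ − S) = 2580 × 1778 g/m³ = 4588 kg/d.
Biomass produced: P_X = Y_obs·Q·ΔS = 0.2934 × 4588 ≈ 1346 kg VSS/d.

P_X ≈ 1350 kg VSS/d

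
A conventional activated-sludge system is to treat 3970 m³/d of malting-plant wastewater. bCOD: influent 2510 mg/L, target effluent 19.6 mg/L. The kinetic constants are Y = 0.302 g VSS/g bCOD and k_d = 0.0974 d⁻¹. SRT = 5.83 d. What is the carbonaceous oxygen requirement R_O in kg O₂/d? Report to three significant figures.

Observed yield with endogenous decay: Y_obs = Y / (1 + k_d·θ_c) = 0.302 / (1 + 0.0974 × 5.83) = 0.302 / 1.568 = 0.1926 g VSS/g bCOD.
ΔS = 2510 − 19.6 = 2490 mg/L, so the substrate removal rate is 3970 × 2490/1000 = 9887 kg bCOD/d.
Net sludge production P_X = 0.1926 × 9887 = 1904 kg VSS/d.
R_O = Q·(S₀ − S) − 1.42·P_X = 9887 − 1.42 × 1904 = 7183 kg O₂/d.

R_O ≈ 7180 kg O₂/d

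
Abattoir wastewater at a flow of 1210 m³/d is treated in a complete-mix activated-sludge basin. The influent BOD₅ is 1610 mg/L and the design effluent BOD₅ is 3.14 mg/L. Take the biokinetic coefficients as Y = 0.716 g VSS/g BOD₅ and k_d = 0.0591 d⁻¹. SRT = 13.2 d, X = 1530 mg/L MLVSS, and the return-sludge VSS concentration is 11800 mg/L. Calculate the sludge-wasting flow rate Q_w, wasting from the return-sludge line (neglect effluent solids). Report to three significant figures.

Rearranging the biomass balance for a CMAS with decay, V = Y·Q·ΔS·θ_c / [X·(1+k_d θ_c)] = 0.716 × 1210 × (1610 − 3.14) × 13.2 / [1530 × (1 + 0.0591 × 13.2)] = 1.84×10^7 / 2724 = 6747 m³.
Q_w = (V·X)/(θ_c X_r) = 6747 × 1530 / (13.2 × 11800) = 66.27 m³/d.

Q_w ≈ 66.3 m³/d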